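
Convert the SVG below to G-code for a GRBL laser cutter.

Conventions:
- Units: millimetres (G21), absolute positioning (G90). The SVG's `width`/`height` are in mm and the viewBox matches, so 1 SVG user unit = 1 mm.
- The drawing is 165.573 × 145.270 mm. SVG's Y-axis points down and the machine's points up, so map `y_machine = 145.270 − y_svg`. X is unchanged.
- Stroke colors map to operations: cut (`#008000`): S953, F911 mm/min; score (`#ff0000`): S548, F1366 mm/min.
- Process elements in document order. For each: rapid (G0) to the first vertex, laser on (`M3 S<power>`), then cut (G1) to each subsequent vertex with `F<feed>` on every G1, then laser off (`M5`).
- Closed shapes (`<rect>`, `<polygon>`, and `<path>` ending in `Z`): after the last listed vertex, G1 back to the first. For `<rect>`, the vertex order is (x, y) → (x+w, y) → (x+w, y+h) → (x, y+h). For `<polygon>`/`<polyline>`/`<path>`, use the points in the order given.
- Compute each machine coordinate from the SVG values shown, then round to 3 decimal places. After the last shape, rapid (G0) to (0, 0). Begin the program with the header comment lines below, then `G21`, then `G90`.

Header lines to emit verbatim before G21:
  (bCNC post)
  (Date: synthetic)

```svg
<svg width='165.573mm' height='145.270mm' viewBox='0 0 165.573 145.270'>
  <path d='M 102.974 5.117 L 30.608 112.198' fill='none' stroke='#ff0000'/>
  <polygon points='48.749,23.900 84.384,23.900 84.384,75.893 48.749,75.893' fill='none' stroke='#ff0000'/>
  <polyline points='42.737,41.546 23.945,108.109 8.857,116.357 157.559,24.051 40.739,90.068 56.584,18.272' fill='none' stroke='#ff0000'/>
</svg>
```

1 u = 1 mm; y_m = 145.270 − y.

[1] `<path>` line segment, #ff0000→score S548 F1366: (102.974,140.153) → (30.608,33.072)

[2] `<polygon>` rectangle, #ff0000→score S548 F1366: (48.749,121.370) → (84.384,121.370) → (84.384,69.377) → (48.749,69.377) → (48.749,121.370) (closed)

[3] `<polyline>` open polyline, #ff0000→score S548 F1366: (42.737,103.724) → (23.945,37.161) → (8.857,28.913) → (157.559,121.219) → (40.739,55.202) → (56.584,126.998)

(bCNC post)
(Date: synthetic)
G21
G90
G0 X102.974 Y140.153
M3 S548
G1 X30.608 Y33.072 F1366
M5
G0 X48.749 Y121.370
M3 S548
G1 X84.384 Y121.370 F1366
G1 X84.384 Y69.377 F1366
G1 X48.749 Y69.377 F1366
G1 X48.749 Y121.370 F1366
M5
G0 X42.737 Y103.724
M3 S548
G1 X23.945 Y37.161 F1366
G1 X8.857 Y28.913 F1366
G1 X157.559 Y121.219 F1366
G1 X40.739 Y55.202 F1366
G1 X56.584 Y126.998 F1366
M5
G0 X0.000 Y0.000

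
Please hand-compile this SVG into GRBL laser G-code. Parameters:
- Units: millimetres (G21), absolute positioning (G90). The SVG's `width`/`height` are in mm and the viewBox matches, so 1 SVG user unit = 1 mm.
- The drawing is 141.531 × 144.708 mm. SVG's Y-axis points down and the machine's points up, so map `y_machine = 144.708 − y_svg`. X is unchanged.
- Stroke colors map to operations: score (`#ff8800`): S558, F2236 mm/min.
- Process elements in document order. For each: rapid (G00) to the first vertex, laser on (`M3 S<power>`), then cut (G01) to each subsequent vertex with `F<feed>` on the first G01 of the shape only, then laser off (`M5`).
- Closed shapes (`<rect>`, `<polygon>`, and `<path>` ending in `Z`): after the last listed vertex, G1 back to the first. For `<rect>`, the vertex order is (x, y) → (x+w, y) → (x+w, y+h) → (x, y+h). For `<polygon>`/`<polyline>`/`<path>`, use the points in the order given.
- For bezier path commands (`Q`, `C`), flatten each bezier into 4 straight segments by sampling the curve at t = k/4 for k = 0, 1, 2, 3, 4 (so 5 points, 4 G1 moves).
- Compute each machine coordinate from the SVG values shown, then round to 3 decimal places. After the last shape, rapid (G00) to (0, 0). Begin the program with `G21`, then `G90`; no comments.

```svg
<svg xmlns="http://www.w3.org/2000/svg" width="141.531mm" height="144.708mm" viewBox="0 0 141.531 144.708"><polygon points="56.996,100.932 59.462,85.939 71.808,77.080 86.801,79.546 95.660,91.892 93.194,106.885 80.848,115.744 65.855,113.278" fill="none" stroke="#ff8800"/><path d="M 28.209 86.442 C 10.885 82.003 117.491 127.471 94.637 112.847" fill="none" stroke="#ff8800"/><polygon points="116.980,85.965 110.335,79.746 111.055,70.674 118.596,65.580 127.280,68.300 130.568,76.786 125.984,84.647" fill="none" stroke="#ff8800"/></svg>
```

G21
G90
G00 X56.996 Y43.776
M3 S558
G01 X59.462 Y58.769 F2236
G01 X71.808 Y67.628
G01 X86.801 Y65.162
G01 X95.660 Y52.816
G01 X93.194 Y37.823
G01 X80.848 Y28.964
G01 X65.855 Y31.430
G01 X56.996 Y43.776
M5
G00 X28.209 Y58.266
M3 S558
G01 X34.494 Y53.956 F2236
G01 X63.497 Y41.244
G01 X91.463 Y30.442
G01 X94.637 Y31.861
M5
G00 X116.980 Y58.743
M3 S558
G01 X110.335 Y64.962 F2236
G01 X111.055 Y74.034
G01 X118.596 Y79.128
G01 X127.280 Y76.408
G01 X130.568 Y67.922
G01 X125.984 Y60.061
G01 X116.980 Y58.743
M5
G00 X0.000 Y0.000

1 u = 1 mm; y_m = 144.708 − y.

[1] `<polygon>` regular polygon, #ff8800→score S558 F2236: (56.996,43.776) → (59.462,58.769) → (71.808,67.628) → (86.801,65.162) → (95.660,52.816) → (93.194,37.823) → (80.848,28.964) → (65.855,31.430) → (56.996,43.776) (closed)

[2] `<path>` cubic bezier, #ff8800→score S558 F2236: (28.209,58.266) → (34.494,53.956) → (63.497,41.244) → (91.463,30.442) → (94.637,31.861)

[3] `<polygon>` regular polygon, #ff8800→score S558 F2236: (116.980,58.743) → (110.335,64.962) → (111.055,74.034) → (118.596,79.128) → (127.280,76.408) → (130.568,67.922) → (125.984,60.061) → (116.980,58.743) (closed)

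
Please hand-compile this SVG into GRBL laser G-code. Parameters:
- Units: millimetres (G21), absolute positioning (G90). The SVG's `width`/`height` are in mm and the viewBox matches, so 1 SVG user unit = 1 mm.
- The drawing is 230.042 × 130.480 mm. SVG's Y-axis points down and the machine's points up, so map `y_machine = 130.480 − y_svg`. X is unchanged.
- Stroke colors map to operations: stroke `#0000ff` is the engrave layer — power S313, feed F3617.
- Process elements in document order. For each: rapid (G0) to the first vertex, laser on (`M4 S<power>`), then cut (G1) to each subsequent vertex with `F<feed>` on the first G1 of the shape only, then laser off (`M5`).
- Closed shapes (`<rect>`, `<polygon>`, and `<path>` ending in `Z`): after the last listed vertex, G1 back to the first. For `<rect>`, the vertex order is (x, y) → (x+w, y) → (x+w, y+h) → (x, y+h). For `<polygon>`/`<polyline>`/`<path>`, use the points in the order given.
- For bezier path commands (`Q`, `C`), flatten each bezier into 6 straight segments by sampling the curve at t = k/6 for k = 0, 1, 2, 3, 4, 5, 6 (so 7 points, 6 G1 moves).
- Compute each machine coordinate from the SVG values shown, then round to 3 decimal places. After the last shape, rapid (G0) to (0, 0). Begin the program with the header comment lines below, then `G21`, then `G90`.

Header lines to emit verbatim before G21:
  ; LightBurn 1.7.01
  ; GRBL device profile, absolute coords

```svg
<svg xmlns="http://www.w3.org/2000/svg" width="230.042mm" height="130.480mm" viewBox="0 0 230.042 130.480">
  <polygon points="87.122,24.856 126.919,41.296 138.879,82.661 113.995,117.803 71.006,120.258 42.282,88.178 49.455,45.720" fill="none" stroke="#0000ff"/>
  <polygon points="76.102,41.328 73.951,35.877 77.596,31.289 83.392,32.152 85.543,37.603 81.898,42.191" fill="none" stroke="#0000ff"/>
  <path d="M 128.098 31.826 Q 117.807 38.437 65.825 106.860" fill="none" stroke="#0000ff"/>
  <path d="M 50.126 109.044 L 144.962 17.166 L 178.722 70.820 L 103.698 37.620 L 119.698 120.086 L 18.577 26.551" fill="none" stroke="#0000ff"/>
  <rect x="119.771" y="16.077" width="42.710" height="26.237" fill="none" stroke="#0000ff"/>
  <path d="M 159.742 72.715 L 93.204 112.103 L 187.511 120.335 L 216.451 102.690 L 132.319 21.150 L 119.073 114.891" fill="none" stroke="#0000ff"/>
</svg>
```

; LightBurn 1.7.01
; GRBL device profile, absolute coords
G21
G90
G0 X87.122 Y105.624
M4 S313
G1 X126.919 Y89.184 F3617
G1 X138.879 Y47.819
G1 X113.995 Y12.677
G1 X71.006 Y10.222
G1 X42.282 Y42.302
G1 X49.455 Y84.760
G1 X87.122 Y105.624
M5
G0 X76.102 Y89.152
M4 S313
G1 X73.951 Y94.603 F3617
G1 X77.596 Y99.191
G1 X83.392 Y98.328
G1 X85.543 Y92.877
G1 X81.898 Y88.289
G1 X76.102 Y89.152
M5
G0 X128.098 Y98.654
M4 S313
G1 X123.510 Y94.733 F3617
G1 X116.605 Y87.379
G1 X107.384 Y76.590
G1 X95.847 Y62.367
G1 X81.994 Y44.711
G1 X65.825 Y23.620
M5
G0 X50.126 Y21.436
M4 S313
G1 X144.962 Y113.314 F3617
G1 X178.722 Y59.660
G1 X103.698 Y92.860
G1 X119.698 Y10.394
G1 X18.577 Y103.929
M5
G0 X119.771 Y114.403
M4 S313
G1 X162.481 Y114.403 F3617
G1 X162.481 Y88.166
G1 X119.771 Y88.166
G1 X119.771 Y114.403
M5
G0 X159.742 Y57.765
M4 S313
G1 X93.204 Y18.377 F3617
G1 X187.511 Y10.145
G1 X216.451 Y27.790
G1 X132.319 Y109.330
G1 X119.073 Y15.589
M5
G0 X0.000 Y0.000

1 u = 1 mm; y_m = 130.480 − y.

[1] `<polygon>` regular polygon, #0000ff→engrave S313 F3617: (87.122,105.624) → (126.919,89.184) → (138.879,47.819) → (113.995,12.677) → (71.006,10.222) → (42.282,42.302) → (49.455,84.760) → (87.122,105.624) (closed)

[2] `<polygon>` regular polygon, #0000ff→engrave S313 F3617: (76.102,89.152) → (73.951,94.603) → (77.596,99.191) → (83.392,98.328) → (85.543,92.877) → (81.898,88.289) → (76.102,89.152) (closed)

[3] `<path>` quadratic bezier, #0000ff→engrave S313 F3617: (128.098,98.654) → (123.510,94.733) → (116.605,87.379) → (107.384,76.590) → (95.847,62.367) → (81.994,44.711) → (65.825,23.620)

[4] `<path>` open polyline, #0000ff→engrave S313 F3617: (50.126,21.436) → (144.962,113.314) → (178.722,59.660) → (103.698,92.860) → (119.698,10.394) → (18.577,103.929)

[5] `<rect>` rectangle, #0000ff→engrave S313 F3617: (119.771,114.403) → (162.481,114.403) → (162.481,88.166) → (119.771,88.166) → (119.771,114.403) (closed)

[6] `<path>` open polyline, #0000ff→engrave S313 F3617: (159.742,57.765) → (93.204,18.377) → (187.511,10.145) → (216.451,27.790) → (132.319,109.330) → (119.073,15.589)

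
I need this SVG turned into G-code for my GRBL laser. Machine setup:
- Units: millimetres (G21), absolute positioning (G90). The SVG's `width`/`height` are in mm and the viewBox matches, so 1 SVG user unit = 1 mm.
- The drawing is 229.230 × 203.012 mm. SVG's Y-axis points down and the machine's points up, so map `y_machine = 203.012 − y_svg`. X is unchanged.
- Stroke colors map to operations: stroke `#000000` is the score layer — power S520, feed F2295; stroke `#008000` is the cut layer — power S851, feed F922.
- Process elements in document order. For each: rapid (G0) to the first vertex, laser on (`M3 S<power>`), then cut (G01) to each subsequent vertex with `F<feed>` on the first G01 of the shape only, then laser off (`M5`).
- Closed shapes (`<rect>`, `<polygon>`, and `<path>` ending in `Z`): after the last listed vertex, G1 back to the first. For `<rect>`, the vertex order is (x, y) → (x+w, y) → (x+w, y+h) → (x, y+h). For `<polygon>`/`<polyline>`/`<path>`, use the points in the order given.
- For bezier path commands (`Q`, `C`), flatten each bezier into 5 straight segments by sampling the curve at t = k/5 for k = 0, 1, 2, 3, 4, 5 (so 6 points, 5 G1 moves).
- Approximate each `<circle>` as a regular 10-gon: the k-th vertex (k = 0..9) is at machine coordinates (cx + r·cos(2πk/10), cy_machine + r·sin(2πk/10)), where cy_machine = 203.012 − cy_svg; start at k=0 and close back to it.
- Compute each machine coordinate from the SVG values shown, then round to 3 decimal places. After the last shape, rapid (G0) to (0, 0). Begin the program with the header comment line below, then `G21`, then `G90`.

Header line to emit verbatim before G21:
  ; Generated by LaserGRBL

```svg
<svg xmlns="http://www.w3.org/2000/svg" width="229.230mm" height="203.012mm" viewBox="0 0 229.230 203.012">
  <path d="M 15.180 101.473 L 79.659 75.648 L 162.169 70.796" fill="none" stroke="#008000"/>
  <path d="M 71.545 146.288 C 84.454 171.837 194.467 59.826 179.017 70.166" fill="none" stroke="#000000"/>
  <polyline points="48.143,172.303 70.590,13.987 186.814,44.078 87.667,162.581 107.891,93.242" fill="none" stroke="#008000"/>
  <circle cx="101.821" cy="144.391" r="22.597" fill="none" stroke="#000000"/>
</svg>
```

; Generated by LaserGRBL
G21
G90
G0 X15.180 Y101.539
M3 S851
G01 X79.659 Y127.364 F922
G01 X162.169 Y132.216
M5
G0 X71.545 Y56.724
M3 S520
G01 X89.162 Y55.823 F2295
G01 X119.401 Y75.460
G01 X151.579 Y103.160
G01 X175.012 Y126.447
G01 X179.017 Y132.846
M5
G0 X48.143 Y30.709
M3 S851
G01 X70.590 Y189.025 F922
G01 X186.814 Y158.934
G01 X87.667 Y40.431
G01 X107.891 Y109.770
M5
G0 X124.418 Y58.621
M3 S520
G01 X120.102 Y71.903 F2295
G01 X108.804 Y80.112
G01 X94.838 Y80.112
G01 X83.540 Y71.903
G01 X79.224 Y58.621
G01 X83.540 Y45.339
G01 X94.838 Y37.130
G01 X108.804 Y37.130
G01 X120.102 Y45.339
G01 X124.418 Y58.621
M5
G0 X0.000 Y0.000

viewBox `0 0 229.230 203.012` with mm width/height → 1 unit = 1 mm. Flip: y_m = 203.012 − y_svg.

**Shape 1** — `<path>` open polyline, stroke `#008000` → cut (S851, F922). Machine vertices: (15.180,101.539) → (79.659,127.364) → (162.169,132.216). Open path.

**Shape 2** — `<path>` cubic bezier, stroke `#000000` → score (S520, F2295). Control points (SVG): P0=(71.545,146.288), P1=(84.454,171.837), P2=(194.467,59.826), P3=(179.017,70.166); sampled at t=k/5. Machine vertices: (71.545,56.724) → (89.162,55.823) → (119.401,75.460) → (151.579,103.160) → (175.012,126.447) → (179.017,132.846). Open path.

**Shape 3** — `<polyline>` open polyline, stroke `#008000` → cut (S851, F922). Machine vertices: (48.143,30.709) → (70.590,189.025) → (186.814,158.934) → (87.667,40.431) → (107.891,109.770). Open path.

**Shape 4** — `<circle>` circle, stroke `#000000` → score (S520, F2295). Machine vertices: (124.418,58.621) → (120.102,71.903) → (108.804,80.112) → (94.838,80.112) → (83.540,71.903) → (79.224,58.621) → (83.540,45.339) → (94.838,37.130) → (108.804,37.130) → (120.102,45.339) → (124.418,58.621). Closed: final G1 returns to the first vertex.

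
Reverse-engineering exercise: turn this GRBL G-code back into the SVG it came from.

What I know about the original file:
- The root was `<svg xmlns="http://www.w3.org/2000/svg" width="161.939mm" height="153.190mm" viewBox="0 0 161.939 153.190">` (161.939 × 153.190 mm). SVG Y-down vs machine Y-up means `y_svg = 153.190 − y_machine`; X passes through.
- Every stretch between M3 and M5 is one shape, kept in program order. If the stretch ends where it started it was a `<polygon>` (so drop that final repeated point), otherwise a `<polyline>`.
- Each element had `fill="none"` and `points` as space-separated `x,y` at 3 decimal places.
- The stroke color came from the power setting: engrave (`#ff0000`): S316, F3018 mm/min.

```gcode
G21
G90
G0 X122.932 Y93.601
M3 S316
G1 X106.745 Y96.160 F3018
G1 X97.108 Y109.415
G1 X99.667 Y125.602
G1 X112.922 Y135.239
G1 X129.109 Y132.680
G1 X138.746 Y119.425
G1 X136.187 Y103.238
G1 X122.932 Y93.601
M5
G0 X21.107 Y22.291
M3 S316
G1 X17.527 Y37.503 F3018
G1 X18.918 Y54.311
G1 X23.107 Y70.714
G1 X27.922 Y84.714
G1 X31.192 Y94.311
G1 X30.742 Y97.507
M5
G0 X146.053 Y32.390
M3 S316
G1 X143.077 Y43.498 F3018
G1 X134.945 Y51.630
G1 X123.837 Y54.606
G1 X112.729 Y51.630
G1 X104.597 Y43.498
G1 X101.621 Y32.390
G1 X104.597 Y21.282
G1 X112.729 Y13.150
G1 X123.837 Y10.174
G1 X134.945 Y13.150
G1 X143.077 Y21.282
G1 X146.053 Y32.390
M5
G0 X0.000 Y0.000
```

<svg xmlns="http://www.w3.org/2000/svg" width="161.939mm" height="153.190mm" viewBox="0 0 161.939 153.190">
  <polygon points="122.932,59.589 106.745,57.030 97.108,43.775 99.667,27.588 112.922,17.951 129.109,20.510 138.746,33.765 136.187,49.952" fill="none" stroke="#ff0000"/>
  <polyline points="21.107,130.899 17.527,115.687 18.918,98.879 23.107,82.476 27.922,68.476 31.192,58.879 30.742,55.683" fill="none" stroke="#ff0000"/>
  <polygon points="146.053,120.800 143.077,109.692 134.945,101.560 123.837,98.584 112.729,101.560 104.597,109.692 101.621,120.800 104.597,131.908 112.729,140.040 123.837,143.016 134.945,140.040 143.077,131.908" fill="none" stroke="#ff0000"/>
</svg>

Each laser-on run becomes one SVG element. Flip Y back into SVG space with y_svg = 153.190 − y_machine. Every run uses S316, so all elements get stroke `#ff0000` (engrave).

Run 1: The run returns to its start, so emit a `<polygon>` with points (Y-flipped): 122.932,59.589 106.745,57.030 97.108,43.775 99.667,27.588 112.922,17.951 129.109,20.510 138.746,33.765 136.187,49.952.

Run 2: The run is open, so emit a `<polyline>` with points (Y-flipped): 21.107,130.899 17.527,115.687 18.918,98.879 23.107,82.476 27.922,68.476 31.192,58.879 30.742,55.683.

Run 3: The run returns to its start, so emit a `<polygon>` with points (Y-flipped): 146.053,120.800 143.077,109.692 134.945,101.560 123.837,98.584 112.729,101.560 104.597,109.692 101.621,120.800 104.597,131.908 112.729,140.040 123.837,143.016 134.945,140.040 143.077,131.908.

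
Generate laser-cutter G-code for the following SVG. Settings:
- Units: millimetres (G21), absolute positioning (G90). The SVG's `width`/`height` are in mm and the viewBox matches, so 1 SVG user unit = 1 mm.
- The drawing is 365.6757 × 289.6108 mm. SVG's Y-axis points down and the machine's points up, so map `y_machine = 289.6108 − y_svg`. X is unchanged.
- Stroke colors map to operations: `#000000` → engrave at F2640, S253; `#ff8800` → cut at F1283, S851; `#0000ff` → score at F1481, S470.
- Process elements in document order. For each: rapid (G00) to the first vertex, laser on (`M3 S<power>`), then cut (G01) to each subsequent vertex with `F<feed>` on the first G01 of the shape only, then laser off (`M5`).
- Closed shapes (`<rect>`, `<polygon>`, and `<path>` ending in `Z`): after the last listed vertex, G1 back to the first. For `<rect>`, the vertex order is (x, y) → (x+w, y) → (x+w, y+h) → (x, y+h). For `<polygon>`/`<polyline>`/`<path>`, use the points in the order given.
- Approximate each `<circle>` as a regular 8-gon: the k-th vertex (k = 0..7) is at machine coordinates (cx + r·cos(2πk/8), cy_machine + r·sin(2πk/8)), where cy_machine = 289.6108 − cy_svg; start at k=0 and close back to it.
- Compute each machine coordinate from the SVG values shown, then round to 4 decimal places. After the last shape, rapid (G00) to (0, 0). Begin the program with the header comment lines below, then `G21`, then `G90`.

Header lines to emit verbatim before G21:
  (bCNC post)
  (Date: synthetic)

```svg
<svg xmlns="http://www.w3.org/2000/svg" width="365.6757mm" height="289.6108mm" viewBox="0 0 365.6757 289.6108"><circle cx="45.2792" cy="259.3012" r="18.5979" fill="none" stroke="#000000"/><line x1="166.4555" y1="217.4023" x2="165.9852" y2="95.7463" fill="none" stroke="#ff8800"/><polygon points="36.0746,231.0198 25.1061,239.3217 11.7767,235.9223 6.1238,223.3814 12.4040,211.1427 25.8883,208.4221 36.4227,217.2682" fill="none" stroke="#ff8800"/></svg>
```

(bCNC post)
(Date: synthetic)
G21
G90
G00 X63.8771 Y30.3096
M3 S253
G01 X58.4299 Y43.4603 F2640
G01 X45.2792 Y48.9075
G01 X32.1285 Y43.4603
G01 X26.6813 Y30.3096
G01 X32.1285 Y17.1589
G01 X45.2792 Y11.7117
G01 X58.4299 Y17.1589
G01 X63.8771 Y30.3096
M5
G00 X166.4555 Y72.2085
M3 S851
G01 X165.9852 Y193.8645 F1283
M5
G00 X36.0746 Y58.5910
M3 S851
G01 X25.1061 Y50.2891 F1283
G01 X11.7767 Y53.6885
G01 X6.1238 Y66.2294
G01 X12.4040 Y78.4681
G01 X25.8883 Y81.1887
G01 X36.4227 Y72.3426
G01 X36.0746 Y58.5910
M5
G00 X0.0000 Y0.0000

1 u = 1 mm; y_m = 289.6108 − y.

[1] `<circle>` circle, #000000→engrave S253 F2640: (63.8771,30.3096) → (58.4299,43.4603) → (45.2792,48.9075) → (32.1285,43.4603) → (26.6813,30.3096) → (32.1285,17.1589) → (45.2792,11.7117) → (58.4299,17.1589) → (63.8771,30.3096) (closed)

[2] `<line>` line segment, #ff8800→cut S851 F1283: (166.4555,72.2085) → (165.9852,193.8645)

[3] `<polygon>` regular polygon, #ff8800→cut S851 F1283: (36.0746,58.5910) → (25.1061,50.2891) → (11.7767,53.6885) → (6.1238,66.2294) → (12.4040,78.4681) → (25.8883,81.1887) → (36.4227,72.3426) → (36.0746,58.5910) (closed)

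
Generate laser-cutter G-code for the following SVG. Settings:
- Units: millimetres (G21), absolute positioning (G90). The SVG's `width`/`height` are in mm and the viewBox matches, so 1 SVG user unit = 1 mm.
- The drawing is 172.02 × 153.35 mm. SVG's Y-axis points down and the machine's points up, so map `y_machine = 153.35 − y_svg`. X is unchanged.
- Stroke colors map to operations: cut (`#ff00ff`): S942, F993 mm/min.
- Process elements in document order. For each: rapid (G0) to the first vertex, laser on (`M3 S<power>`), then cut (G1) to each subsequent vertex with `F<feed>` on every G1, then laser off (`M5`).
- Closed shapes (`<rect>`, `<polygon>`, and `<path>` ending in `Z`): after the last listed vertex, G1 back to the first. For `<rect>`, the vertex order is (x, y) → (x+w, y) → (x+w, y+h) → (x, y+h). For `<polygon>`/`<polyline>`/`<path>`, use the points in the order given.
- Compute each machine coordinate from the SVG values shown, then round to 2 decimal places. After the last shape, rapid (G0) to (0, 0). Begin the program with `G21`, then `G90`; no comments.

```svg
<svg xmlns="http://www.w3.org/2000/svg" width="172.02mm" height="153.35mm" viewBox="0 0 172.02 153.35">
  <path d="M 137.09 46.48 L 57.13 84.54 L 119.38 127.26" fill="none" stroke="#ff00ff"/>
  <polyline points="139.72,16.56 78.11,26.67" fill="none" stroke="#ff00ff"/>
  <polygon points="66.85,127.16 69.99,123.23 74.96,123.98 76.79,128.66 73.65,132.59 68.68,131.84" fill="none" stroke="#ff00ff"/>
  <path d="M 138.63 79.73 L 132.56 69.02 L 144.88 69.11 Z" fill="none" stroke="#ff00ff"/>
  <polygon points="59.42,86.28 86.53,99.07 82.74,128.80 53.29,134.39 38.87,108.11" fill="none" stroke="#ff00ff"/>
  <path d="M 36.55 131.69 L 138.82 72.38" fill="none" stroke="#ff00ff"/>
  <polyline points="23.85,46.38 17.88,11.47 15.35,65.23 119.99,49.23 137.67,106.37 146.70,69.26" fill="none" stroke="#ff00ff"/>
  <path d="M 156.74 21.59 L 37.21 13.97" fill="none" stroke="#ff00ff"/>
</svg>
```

1 u = 1 mm; y_m = 153.35 − y.

[1] `<path>` open polyline, #ff00ff→cut S942 F993: (137.09,106.87) → (57.13,68.81) → (119.38,26.09)

[2] `<polyline>` line segment, #ff00ff→cut S942 F993: (139.72,136.79) → (78.11,126.68)

[3] `<polygon>` regular polygon, #ff00ff→cut S942 F993: (66.85,26.19) → (69.99,30.12) → (74.96,29.37) → (76.79,24.69) → (73.65,20.76) → (68.68,21.51) → (66.85,26.19) (closed)

[4] `<path>` regular polygon, #ff00ff→cut S942 F993: (138.63,73.62) → (132.56,84.33) → (144.88,84.24) → (138.63,73.62) (closed)

[5] `<polygon>` regular polygon, #ff00ff→cut S942 F993: (59.42,67.07) → (86.53,54.28) → (82.74,24.55) → (53.29,18.96) → (38.87,45.24) → (59.42,67.07) (closed)

[6] `<path>` line segment, #ff00ff→cut S942 F993: (36.55,21.66) → (138.82,80.97)

[7] `<polyline>` open polyline, #ff00ff→cut S942 F993: (23.85,106.97) → (17.88,141.88) → (15.35,88.12) → (119.99,104.12) → (137.67,46.98) → (146.70,84.09)

[8] `<path>` line segment, #ff00ff→cut S942 F993: (156.74,131.76) → (37.21,139.38)

G21
G90
G0 X137.09 Y106.87
M3 S942
G1 X57.13 Y68.81 F993
G1 X119.38 Y26.09 F993
M5
G0 X139.72 Y136.79
M3 S942
G1 X78.11 Y126.68 F993
M5
G0 X66.85 Y26.19
M3 S942
G1 X69.99 Y30.12 F993
G1 X74.96 Y29.37 F993
G1 X76.79 Y24.69 F993
G1 X73.65 Y20.76 F993
G1 X68.68 Y21.51 F993
G1 X66.85 Y26.19 F993
M5
G0 X138.63 Y73.62
M3 S942
G1 X132.56 Y84.33 F993
G1 X144.88 Y84.24 F993
G1 X138.63 Y73.62 F993
M5
G0 X59.42 Y67.07
M3 S942
G1 X86.53 Y54.28 F993
G1 X82.74 Y24.55 F993
G1 X53.29 Y18.96 F993
G1 X38.87 Y45.24 F993
G1 X59.42 Y67.07 F993
M5
G0 X36.55 Y21.66
M3 S942
G1 X138.82 Y80.97 F993
M5
G0 X23.85 Y106.97
M3 S942
G1 X17.88 Y141.88 F993
G1 X15.35 Y88.12 F993
G1 X119.99 Y104.12 F993
G1 X137.67 Y46.98 F993
G1 X146.70 Y84.09 F993
M5
G0 X156.74 Y131.76
M3 S942
G1 X37.21 Y139.38 F993
M5
G0 X0.00 Y0.00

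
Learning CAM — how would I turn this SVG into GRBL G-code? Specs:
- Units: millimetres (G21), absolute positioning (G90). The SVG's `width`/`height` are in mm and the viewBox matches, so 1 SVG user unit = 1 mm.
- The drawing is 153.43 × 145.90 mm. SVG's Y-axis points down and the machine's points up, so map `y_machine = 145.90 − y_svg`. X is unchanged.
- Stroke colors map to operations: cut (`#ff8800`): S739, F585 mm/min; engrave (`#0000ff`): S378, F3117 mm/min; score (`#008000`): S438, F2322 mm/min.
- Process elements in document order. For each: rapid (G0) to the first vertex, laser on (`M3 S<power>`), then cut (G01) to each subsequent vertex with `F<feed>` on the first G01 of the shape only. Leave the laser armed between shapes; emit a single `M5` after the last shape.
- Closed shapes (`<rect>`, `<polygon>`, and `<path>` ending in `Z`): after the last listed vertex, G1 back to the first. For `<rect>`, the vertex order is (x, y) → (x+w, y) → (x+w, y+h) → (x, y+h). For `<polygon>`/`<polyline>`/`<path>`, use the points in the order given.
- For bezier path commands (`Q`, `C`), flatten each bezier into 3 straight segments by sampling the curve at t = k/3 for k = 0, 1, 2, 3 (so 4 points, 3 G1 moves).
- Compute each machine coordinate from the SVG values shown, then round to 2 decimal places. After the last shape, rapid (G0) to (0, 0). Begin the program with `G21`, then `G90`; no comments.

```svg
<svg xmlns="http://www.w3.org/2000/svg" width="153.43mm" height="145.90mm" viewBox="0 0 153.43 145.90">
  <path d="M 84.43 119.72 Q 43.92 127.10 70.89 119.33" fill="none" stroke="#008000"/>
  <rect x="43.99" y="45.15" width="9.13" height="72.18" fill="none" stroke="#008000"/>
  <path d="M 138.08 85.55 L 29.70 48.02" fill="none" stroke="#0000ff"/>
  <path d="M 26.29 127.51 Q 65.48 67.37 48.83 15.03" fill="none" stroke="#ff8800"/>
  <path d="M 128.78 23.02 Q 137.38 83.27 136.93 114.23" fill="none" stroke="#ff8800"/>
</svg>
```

G21
G90
G0 X84.43 Y26.18
M3 S438
G01 X64.92 Y22.94 F2322
G01 X60.41 Y23.07
G01 X70.89 Y26.57
G0 X43.99 Y100.75
M3 S438
G01 X53.12 Y100.75 F2322
G01 X53.12 Y28.57
G01 X43.99 Y28.57
G01 X43.99 Y100.75
G0 X138.08 Y60.35
M3 S378
G01 X29.70 Y97.88 F3117
G0 X26.29 Y18.39
M3 S739
G01 X46.21 Y57.62 F585
G01 X53.73 Y95.11
G01 X48.83 Y130.87
G0 X128.78 Y122.88
M3 S739
G01 X133.51 Y85.97 F585
G01 X136.22 Y55.56
G01 X136.93 Y31.67
M5
G0 X0.00 Y0.00

Since the viewBox matches the mm dimensions, user units are millimetres directly. The only transform is the Y-flip y_m = 145.90 − y_svg.

Shape 1 is a quadratic bezier drawn with `<path>`. Its stroke #008000 means score at S438, F2322. After flipping Y the toolpath is (84.43,26.18) → (64.92,22.94) → (60.41,23.07) → (70.89,26.57).

Shape 2 is a rectangle drawn with `<rect>`. Its stroke #008000 means score at S438, F2322. After flipping Y the toolpath is (43.99,100.75) → (53.12,100.75) → (53.12,28.57) → (43.99,28.57) → (43.99,100.75), returning to the start.

Shape 3 is a line segment drawn with `<path>`. Its stroke #0000ff means engrave at S378, F3117. After flipping Y the toolpath is (138.08,60.35) → (29.70,97.88).

Shape 4 is a quadratic bezier drawn with `<path>`. Its stroke #ff8800 means cut at S739, F585. After flipping Y the toolpath is (26.29,18.39) → (46.21,57.62) → (53.73,95.11) → (48.83,130.87).

Shape 5 is a quadratic bezier drawn with `<path>`. Its stroke #ff8800 means cut at S739, F585. After flipping Y the toolpath is (128.78,122.88) → (133.51,85.97) → (136.22,55.56) → (136.93,31.67).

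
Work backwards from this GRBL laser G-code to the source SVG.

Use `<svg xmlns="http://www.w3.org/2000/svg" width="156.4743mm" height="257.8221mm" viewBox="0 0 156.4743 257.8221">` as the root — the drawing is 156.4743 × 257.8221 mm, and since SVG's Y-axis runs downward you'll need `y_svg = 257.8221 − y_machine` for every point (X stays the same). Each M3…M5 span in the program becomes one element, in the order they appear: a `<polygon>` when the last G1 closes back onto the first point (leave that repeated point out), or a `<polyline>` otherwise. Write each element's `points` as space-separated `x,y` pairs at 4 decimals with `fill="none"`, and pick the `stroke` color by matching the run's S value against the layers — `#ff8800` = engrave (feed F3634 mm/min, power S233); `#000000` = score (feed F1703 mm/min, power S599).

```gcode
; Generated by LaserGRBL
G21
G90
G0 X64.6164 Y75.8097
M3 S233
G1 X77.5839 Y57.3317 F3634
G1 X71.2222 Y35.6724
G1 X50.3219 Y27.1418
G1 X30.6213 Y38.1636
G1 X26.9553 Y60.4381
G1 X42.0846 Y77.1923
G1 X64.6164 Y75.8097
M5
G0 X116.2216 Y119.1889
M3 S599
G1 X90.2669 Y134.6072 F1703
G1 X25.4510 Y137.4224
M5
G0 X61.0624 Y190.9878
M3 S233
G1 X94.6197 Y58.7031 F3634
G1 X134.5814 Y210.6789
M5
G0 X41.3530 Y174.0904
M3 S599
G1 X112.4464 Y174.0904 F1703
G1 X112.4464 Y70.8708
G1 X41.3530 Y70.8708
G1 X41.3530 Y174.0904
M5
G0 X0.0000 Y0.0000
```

<svg xmlns="http://www.w3.org/2000/svg" width="156.4743mm" height="257.8221mm" viewBox="0 0 156.4743 257.8221">
  <polygon points="64.6164,182.0124 77.5839,200.4904 71.2222,222.1497 50.3219,230.6803 30.6213,219.6585 26.9553,197.3840 42.0846,180.6298" fill="none" stroke="#ff8800"/>
  <polyline points="116.2216,138.6332 90.2669,123.2149 25.4510,120.3997" fill="none" stroke="#000000"/>
  <polyline points="61.0624,66.8343 94.6197,199.1190 134.5814,47.1432" fill="none" stroke="#ff8800"/>
  <polygon points="41.3530,83.7317 112.4464,83.7317 112.4464,186.9513 41.3530,186.9513" fill="none" stroke="#000000"/>
</svg>

Each laser-on run becomes one SVG element. Flip Y back into SVG space with y_svg = 257.8221 − y_machine.

Run 1: S233 ⇒ engrave layer `#ff8800`. The run returns to its start, so emit a `<polygon>` with points (Y-flipped): 64.6164,182.0124 77.5839,200.4904 71.2222,222.1497 50.3219,230.6803 30.6213,219.6585 26.9553,197.3840 42.0846,180.6298.

Run 2: S599 ⇒ score layer `#000000`. The run is open, so emit a `<polyline>` with points (Y-flipped): 116.2216,138.6332 90.2669,123.2149 25.4510,120.3997.

Run 3: the run's S233 means `#ff8800` (engrave). The run is open, so emit a `<polyline>` with points (Y-flipped): 61.0624,66.8343 94.6197,199.1190 134.5814,47.1432.

Run 4: the run's S599 means `#000000` (score). The run returns to its start, so emit a `<polygon>` with points (Y-flipped): 41.3530,83.7317 112.4464,83.7317 112.4464,186.9513 41.3530,186.9513.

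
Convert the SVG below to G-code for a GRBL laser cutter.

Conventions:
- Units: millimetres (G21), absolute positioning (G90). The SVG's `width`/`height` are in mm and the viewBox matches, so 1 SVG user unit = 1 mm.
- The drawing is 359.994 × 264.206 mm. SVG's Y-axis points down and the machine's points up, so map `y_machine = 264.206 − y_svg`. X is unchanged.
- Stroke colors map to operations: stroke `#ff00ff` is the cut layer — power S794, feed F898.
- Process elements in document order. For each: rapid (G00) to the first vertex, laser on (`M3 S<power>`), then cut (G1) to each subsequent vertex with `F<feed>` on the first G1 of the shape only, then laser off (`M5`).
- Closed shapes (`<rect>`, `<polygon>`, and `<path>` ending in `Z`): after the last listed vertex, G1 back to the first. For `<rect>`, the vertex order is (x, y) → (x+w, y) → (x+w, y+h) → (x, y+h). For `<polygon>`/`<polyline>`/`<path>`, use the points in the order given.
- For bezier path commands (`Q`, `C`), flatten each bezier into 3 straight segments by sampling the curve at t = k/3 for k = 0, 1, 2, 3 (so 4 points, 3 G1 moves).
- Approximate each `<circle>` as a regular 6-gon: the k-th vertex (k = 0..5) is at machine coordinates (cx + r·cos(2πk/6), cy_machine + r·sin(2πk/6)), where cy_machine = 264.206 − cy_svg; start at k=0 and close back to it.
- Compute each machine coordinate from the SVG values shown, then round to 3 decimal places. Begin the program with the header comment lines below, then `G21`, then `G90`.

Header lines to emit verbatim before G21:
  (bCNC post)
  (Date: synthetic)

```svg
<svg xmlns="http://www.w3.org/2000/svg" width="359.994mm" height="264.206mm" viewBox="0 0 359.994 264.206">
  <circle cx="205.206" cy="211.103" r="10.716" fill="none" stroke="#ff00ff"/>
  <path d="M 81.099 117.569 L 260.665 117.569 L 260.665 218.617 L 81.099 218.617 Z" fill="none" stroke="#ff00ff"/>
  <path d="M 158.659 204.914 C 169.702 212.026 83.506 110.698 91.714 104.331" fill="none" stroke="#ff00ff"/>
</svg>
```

(bCNC post)
(Date: synthetic)
G21
G90
G00 X215.922 Y53.103
M3 S794
G1 X210.564 Y62.383 F898
G1 X199.848 Y62.383
G1 X194.490 Y53.103
G1 X199.848 Y43.823
G1 X210.564 Y43.823
G1 X215.922 Y53.103
M5
G00 X81.099 Y146.637
M3 S794
G1 X260.665 Y146.637 F898
G1 X260.665 Y45.589
G1 X81.099 Y45.589
G1 X81.099 Y146.637
M5
G00 X158.659 Y59.292
M3 S794
G1 X144.387 Y80.793 F898
G1 X107.876 Y129.388
G1 X91.714 Y159.875
M5

Since the viewBox matches the mm dimensions, user units are millimetres directly. The only transform is the Y-flip y_m = 264.206 − y_svg.

Shape 1 is a circle drawn with `<circle>`. Its stroke #ff00ff means cut at S794, F898. After flipping Y the toolpath is (215.922,53.103) → (210.564,62.383) → (199.848,62.383) → (194.490,53.103) → (199.848,43.823) → (210.564,43.823) → (215.922,53.103), returning to the start.

Shape 2 is a rectangle drawn with `<path>`. Its stroke #ff00ff means cut at S794, F898. After flipping Y the toolpath is (81.099,146.637) → (260.665,146.637) → (260.665,45.589) → (81.099,45.589) → (81.099,146.637), returning to the start.

Shape 3 is a cubic bezier drawn with `<path>`. Its stroke #ff00ff means cut at S794, F898. After flipping Y the toolpath is (158.659,59.292) → (144.387,80.793) → (107.876,129.388) → (91.714,159.875).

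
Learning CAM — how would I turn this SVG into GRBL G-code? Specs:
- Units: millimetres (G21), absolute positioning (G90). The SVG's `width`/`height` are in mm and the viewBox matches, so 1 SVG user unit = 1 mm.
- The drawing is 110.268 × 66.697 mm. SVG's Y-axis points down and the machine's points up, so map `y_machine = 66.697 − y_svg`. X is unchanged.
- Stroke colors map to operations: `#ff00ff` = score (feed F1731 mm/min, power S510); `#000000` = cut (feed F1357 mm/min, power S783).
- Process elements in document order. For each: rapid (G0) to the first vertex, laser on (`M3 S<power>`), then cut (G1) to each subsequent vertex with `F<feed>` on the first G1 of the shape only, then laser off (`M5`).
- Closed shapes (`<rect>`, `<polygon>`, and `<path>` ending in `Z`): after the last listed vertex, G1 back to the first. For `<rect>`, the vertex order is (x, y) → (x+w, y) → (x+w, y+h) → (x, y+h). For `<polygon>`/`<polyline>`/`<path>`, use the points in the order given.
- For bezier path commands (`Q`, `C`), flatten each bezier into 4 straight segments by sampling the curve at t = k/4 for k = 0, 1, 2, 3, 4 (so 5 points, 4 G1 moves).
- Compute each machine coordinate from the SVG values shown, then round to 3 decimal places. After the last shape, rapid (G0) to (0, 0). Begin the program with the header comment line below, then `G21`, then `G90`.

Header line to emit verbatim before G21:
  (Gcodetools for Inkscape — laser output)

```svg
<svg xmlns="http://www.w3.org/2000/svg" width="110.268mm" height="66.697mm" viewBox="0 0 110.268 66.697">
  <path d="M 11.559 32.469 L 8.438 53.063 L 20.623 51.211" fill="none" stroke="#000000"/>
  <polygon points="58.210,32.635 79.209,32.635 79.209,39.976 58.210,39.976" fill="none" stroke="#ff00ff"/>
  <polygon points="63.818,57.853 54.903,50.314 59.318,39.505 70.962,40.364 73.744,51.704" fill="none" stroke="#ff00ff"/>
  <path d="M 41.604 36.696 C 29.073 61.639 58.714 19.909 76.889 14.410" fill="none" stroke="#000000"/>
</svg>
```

1 u = 1 mm; y_m = 66.697 − y.

[1] `<path>` open polyline, #000000→cut S783 F1357: (11.559,34.228) → (8.438,13.634) → (20.623,15.486)

[2] `<polygon>` rectangle, #ff00ff→score S510 F1731: (58.210,34.062) → (79.209,34.062) → (79.209,26.721) → (58.210,26.721) → (58.210,34.062) (closed)

[3] `<polygon>` regular polygon, #ff00ff→score S510 F1731: (63.818,8.844) → (54.903,16.383) → (59.318,27.192) → (70.962,26.333) → (73.744,14.993) → (63.818,8.844) (closed)

[4] `<path>` cubic bezier, #000000→cut S783 F1357: (41.604,30.001) → (39.275,22.187) → (47.732,29.728) → (61.946,42.977) → (76.889,52.287)

(Gcodetools for Inkscape — laser output)
G21
G90
G0 X11.559 Y34.228
M3 S783
G1 X8.438 Y13.634 F1357
G1 X20.623 Y15.486
M5
G0 X58.210 Y34.062
M3 S510
G1 X79.209 Y34.062 F1731
G1 X79.209 Y26.721
G1 X58.210 Y26.721
G1 X58.210 Y34.062
M5
G0 X63.818 Y8.844
M3 S510
G1 X54.903 Y16.383 F1731
G1 X59.318 Y27.192
G1 X70.962 Y26.333
G1 X73.744 Y14.993
G1 X63.818 Y8.844
M5
G0 X41.604 Y30.001
M3 S783
G1 X39.275 Y22.187 F1357
G1 X47.732 Y29.728
G1 X61.946 Y42.977
G1 X76.889 Y52.287
M5
G0 X0.000 Y0.000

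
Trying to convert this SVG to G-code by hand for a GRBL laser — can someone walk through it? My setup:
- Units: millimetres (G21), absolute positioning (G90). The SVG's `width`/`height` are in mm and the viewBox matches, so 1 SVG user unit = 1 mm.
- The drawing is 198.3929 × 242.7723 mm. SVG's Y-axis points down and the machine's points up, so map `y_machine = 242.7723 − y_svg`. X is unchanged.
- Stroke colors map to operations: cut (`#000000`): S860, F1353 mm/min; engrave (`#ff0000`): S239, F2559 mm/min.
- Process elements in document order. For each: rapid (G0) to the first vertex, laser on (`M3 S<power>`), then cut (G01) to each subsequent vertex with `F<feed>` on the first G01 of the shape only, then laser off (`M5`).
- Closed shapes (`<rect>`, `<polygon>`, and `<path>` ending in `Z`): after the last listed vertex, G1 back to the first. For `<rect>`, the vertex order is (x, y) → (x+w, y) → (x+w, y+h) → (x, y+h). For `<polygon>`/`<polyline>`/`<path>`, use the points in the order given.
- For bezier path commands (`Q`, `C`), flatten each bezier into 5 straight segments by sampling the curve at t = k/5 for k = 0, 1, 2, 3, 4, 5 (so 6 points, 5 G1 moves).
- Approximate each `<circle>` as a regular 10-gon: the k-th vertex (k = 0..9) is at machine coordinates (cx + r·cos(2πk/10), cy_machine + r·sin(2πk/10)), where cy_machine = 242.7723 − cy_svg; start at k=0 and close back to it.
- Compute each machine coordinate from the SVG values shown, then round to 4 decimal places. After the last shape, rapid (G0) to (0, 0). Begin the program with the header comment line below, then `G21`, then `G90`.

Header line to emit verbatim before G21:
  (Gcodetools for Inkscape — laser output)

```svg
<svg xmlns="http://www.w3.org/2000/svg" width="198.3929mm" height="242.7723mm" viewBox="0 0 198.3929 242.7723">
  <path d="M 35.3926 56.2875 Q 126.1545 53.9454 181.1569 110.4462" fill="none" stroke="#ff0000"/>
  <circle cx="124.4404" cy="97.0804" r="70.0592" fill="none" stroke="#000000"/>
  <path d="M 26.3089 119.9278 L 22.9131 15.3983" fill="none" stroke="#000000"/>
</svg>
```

Since the viewBox matches the mm dimensions, user units are millimetres directly. The only transform is the Y-flip y_m = 242.7723 − y_svg.

Shape 1 is a quadratic bezier drawn with `<path>`. Its stroke #ff0000 means engrave at S239, F2559. After flipping Y the toolpath is (35.3926,186.4848) → (70.2670,185.0679) → (102.2806,178.9436) → (131.4335,168.1119) → (157.7256,152.5727) → (181.1569,132.3261).

Shape 2 is a circle drawn with `<circle>`. Its stroke #000000 means cut at S860, F1353. After flipping Y the toolpath is (194.4996,145.6919) → (181.1195,186.8717) → (146.0899,212.3222) → (102.7909,212.3222) → (67.7613,186.8717) → (54.3812,145.6919) → (67.7613,104.5121) → (102.7909,79.0616) → (146.0899,79.0616) → (181.1195,104.5121) → (194.4996,145.6919), returning to the start.

Shape 3 is a line segment drawn with `<path>`. Its stroke #000000 means cut at S860, F1353. After flipping Y the toolpath is (26.3089,122.8445) → (22.9131,227.3740).

(Gcodetools for Inkscape — laser output)
G21
G90
G0 X35.3926 Y186.4848
M3 S239
G01 X70.2670 Y185.0679 F2559
G01 X102.2806 Y178.9436
G01 X131.4335 Y168.1119
G01 X157.7256 Y152.5727
G01 X181.1569 Y132.3261
M5
G0 X194.4996 Y145.6919
M3 S860
G01 X181.1195 Y186.8717 F1353
G01 X146.0899 Y212.3222
G01 X102.7909 Y212.3222
G01 X67.7613 Y186.8717
G01 X54.3812 Y145.6919
G01 X67.7613 Y104.5121
G01 X102.7909 Y79.0616
G01 X146.0899 Y79.0616
G01 X181.1195 Y104.5121
G01 X194.4996 Y145.6919
M5
G0 X26.3089 Y122.8445
M3 S860
G01 X22.9131 Y227.3740 F1353
M5
G0 X0.0000 Y0.0000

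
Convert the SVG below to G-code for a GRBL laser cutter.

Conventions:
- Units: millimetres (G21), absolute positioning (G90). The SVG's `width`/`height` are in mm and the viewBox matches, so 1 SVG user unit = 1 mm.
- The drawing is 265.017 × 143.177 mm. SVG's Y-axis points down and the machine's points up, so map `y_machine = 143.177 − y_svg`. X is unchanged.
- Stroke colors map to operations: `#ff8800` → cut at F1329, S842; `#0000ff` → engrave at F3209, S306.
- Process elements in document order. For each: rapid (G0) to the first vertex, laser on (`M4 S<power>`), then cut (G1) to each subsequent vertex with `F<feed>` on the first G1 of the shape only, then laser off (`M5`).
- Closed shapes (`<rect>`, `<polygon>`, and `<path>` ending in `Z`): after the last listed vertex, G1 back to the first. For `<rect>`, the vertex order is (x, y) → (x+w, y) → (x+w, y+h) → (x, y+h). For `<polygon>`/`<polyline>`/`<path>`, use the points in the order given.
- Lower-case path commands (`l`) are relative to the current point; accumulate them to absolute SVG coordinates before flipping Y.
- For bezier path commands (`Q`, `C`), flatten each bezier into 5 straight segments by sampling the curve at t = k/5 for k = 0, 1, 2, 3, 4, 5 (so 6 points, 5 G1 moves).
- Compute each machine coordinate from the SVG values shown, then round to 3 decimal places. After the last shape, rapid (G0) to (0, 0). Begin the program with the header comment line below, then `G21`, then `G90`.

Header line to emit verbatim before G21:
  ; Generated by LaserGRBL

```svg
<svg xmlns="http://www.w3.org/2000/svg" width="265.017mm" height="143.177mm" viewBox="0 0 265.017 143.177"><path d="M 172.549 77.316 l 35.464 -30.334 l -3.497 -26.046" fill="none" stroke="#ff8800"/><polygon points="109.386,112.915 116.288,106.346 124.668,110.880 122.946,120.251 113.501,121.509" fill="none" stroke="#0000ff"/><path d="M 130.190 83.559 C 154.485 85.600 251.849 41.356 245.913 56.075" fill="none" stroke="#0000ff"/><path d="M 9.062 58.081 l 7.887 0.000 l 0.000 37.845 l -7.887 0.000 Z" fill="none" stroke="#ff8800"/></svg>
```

; Generated by LaserGRBL
G21
G90
G0 X172.549 Y65.861
M4 S842
G1 X208.013 Y96.195 F1329
G1 X204.516 Y122.241
M5
G0 X109.386 Y30.262
M4 S306
G1 X116.288 Y36.831 F3209
G1 X124.668 Y32.297
G1 X122.946 Y22.926
G1 X113.501 Y21.668
G1 X109.386 Y30.262
M5
G0 X130.190 Y59.618
M4 S306
G1 X152.124 Y63.106 F3209
G1 X183.130 Y72.650
G1 X214.740 Y83.198
G1 X238.490 Y89.700
G1 X245.913 Y87.102
M5
G0 X9.062 Y85.096
M4 S842
G1 X16.949 Y85.096 F1329
G1 X16.949 Y47.251
G1 X9.062 Y47.251
G1 X9.062 Y85.096
M5
G0 X0.000 Y0.000

Since the viewBox matches the mm dimensions, user units are millimetres directly. The only transform is the Y-flip y_m = 143.177 − y_svg.

Shape 1 is a open polyline drawn with `<path>`. Its stroke #ff8800 means cut at S842, F1329. After flipping Y the toolpath is (172.549,65.861) → (208.013,96.195) → (204.516,122.241).

Shape 2 is a regular polygon drawn with `<polygon>`. Its stroke #0000ff means engrave at S306, F3209. After flipping Y the toolpath is (109.386,30.262) → (116.288,36.831) → (124.668,32.297) → (122.946,22.926) → (113.501,21.668) → (109.386,30.262), returning to the start.

Shape 3 is a cubic bezier drawn with `<path>`. Its stroke #0000ff means engrave at S306, F3209. After flipping Y the toolpath is (130.190,59.618) → (152.124,63.106) → (183.130,72.650) → (214.740,83.198) → (238.490,89.700) → (245.913,87.102).

Shape 4 is a rectangle drawn with `<path>`. Its stroke #ff8800 means cut at S842, F1329. After flipping Y the toolpath is (9.062,85.096) → (16.949,85.096) → (16.949,47.251) → (9.062,47.251) → (9.062,85.096), returning to the start.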